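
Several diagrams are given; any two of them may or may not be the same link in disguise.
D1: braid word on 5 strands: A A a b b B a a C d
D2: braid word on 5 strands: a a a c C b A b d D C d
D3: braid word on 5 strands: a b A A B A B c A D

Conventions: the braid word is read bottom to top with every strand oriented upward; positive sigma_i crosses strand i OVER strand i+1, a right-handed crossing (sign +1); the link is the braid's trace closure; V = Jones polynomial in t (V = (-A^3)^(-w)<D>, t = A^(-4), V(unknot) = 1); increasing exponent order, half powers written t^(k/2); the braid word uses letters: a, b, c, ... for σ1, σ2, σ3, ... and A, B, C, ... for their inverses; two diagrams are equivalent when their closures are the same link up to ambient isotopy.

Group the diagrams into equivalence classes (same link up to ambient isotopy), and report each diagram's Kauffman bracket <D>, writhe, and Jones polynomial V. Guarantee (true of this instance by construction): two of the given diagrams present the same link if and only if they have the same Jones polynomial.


equivalence classes: {D1} | {D2} | {D3}
D1 (bracket A^6; 10 crossings at w = +2): V = 1
V(D2) = t - t^2 + 2t^3 - t^4 + t^5 - t^6  [12 crossings, <D> = -A^-12 + A^-8 - A^-4 + 2 - A^4 + A^8, w = +4]
D3 (bracket A^-8 + 1 - A^4; 10 crossings at w = -4): V = -t^-4 + t^-3 + t^-1
key observation: 3 classes among 3 diagrams; unequal V(t) rules out equality


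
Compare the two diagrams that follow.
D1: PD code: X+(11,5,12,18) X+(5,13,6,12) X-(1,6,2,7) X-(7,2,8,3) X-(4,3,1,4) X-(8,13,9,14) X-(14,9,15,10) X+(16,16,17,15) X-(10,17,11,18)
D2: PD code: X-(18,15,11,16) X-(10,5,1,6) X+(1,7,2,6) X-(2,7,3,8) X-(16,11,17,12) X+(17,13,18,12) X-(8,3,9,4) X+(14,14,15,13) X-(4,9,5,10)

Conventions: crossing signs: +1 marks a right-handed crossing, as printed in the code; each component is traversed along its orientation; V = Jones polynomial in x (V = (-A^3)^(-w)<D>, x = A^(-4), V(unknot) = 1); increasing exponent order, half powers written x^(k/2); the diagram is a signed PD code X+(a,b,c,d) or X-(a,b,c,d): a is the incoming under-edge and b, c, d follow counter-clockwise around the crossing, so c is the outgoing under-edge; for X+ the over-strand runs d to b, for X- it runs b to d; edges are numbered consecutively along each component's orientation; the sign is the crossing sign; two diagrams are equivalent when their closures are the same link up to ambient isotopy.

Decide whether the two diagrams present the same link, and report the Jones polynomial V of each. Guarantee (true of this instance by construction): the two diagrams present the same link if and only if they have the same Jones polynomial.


same link: no
V(D1) = -x^(-5/2) - x^(-1/2)  [9 crossings, <D> = A^-7 + A, w = -3]
V(D2) = x^(-9/2) - x^(-5/2) - x^(-3/2) - x^(-1/2)  (w -3, c 9, <D> = A^-7 + A^-3 + A - A^9)
note: comparing 2 Jones polynomials yields 2 groups


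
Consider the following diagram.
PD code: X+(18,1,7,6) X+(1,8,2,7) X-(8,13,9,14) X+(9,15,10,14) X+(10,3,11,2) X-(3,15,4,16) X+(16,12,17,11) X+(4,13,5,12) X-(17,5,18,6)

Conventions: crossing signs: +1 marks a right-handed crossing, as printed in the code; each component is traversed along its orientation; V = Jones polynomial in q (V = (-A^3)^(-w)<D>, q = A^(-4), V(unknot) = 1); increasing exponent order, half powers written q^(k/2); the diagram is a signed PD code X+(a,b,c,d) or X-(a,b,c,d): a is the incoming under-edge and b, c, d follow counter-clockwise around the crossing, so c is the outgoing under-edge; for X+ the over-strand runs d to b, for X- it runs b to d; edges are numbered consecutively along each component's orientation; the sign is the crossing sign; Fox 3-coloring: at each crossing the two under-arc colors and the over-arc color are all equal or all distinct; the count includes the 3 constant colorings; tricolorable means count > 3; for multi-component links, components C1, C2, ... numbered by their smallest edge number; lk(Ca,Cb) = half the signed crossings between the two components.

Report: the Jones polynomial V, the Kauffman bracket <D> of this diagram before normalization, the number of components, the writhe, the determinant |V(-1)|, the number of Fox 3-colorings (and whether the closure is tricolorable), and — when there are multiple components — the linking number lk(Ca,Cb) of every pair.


V = -q^(1/2) - q^(5/2)
<D> = A^-1 + A^7 (w = +3)
2 components over 9 crossings, w = +3
lk(C1,C2): +1
3 Fox colorings among 3^9, |V(-1)| = 2: not tricolorable
why: span 2 respects span(V) <= c + mu - 1 = 10 for this 2-component diagram


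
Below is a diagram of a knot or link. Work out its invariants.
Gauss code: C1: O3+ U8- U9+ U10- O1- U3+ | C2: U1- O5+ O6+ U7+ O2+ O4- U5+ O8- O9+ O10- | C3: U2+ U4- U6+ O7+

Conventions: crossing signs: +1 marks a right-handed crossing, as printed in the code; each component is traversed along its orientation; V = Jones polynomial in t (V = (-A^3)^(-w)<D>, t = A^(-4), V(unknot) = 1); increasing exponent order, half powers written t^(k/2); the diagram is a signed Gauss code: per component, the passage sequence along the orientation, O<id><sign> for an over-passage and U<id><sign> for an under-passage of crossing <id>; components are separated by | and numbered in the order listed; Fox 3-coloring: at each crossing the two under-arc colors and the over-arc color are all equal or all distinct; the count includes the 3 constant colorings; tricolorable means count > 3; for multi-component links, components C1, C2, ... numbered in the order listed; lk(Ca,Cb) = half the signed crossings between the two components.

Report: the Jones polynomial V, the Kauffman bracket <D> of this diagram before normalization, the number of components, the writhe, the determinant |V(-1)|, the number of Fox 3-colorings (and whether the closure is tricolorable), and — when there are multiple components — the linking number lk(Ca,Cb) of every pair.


Jones polynomial: V(t) = t^-2 + 2 + t^2
<D> = A^-2 + 2A^6 + A^14; writhe +2
components 3, writhe +2 (10 crossings)
linking number lk(C1,C2) = -1
lk(C1,C3): 0
lk(C2,C3) = +1
3-colorings: 3 of 3^10, det 4 — not tricolorable
note: span 4 respects span(V) <= c + mu - 1 = 12 for this 3-component diagram


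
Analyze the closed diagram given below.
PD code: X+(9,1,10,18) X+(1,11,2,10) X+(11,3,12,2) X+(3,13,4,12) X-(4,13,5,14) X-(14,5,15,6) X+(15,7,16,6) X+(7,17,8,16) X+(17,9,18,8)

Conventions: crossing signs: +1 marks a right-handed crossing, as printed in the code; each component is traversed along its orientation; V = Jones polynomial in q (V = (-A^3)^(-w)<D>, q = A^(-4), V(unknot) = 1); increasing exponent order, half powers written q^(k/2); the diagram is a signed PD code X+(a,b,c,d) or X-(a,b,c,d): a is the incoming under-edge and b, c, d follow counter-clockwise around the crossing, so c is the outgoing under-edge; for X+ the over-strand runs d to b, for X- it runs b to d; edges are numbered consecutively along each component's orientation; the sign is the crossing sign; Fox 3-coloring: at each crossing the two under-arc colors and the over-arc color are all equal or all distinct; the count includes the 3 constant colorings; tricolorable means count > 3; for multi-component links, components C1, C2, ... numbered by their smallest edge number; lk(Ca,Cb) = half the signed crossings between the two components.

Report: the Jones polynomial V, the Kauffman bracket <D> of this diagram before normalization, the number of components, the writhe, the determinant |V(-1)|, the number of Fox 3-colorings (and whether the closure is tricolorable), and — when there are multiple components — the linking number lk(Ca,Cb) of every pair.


V(q) = q^2 + q^4 - q^5 + q^6 - q^7
bracket: A^-13 - A^-9 + A^-5 - A^-1 - A^7, w = +5
1 component, writhe +5, over 9 crossings
det 5, colorings 3 of 3^9 — not tricolorable
observation: det 5 = |V(-1)|; not divisible by 3, so not tricolorable


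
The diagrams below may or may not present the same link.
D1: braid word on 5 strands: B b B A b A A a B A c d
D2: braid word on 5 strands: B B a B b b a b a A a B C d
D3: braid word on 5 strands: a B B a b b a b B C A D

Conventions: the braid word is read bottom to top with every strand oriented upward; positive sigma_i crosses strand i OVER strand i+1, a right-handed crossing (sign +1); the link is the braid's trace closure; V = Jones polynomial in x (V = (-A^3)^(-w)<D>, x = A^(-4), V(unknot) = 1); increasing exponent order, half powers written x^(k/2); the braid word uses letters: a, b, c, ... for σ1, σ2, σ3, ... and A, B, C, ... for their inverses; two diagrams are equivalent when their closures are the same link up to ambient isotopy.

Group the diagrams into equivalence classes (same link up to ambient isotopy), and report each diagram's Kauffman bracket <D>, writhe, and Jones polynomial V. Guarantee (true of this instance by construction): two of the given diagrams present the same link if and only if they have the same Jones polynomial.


equivalence classes: {D1} | {D2, D3}
D1 (bracket A^-2 + 2A^6 + A^14; 12 crossings at w = -2): V = x^-5 + 2x^-3 + x^-1
V(D2) = 2 + x^2 + x^4  [14 crossings, <D> = A^-10 + A^-2 + 2A^6, w = +2]
V(D3) = 2 + x^2 + x^4  [12 crossings, <D> = A^-16 + A^-8 + 2, w = 0]
key observation: 2 values of V(x) split the 3 diagrams


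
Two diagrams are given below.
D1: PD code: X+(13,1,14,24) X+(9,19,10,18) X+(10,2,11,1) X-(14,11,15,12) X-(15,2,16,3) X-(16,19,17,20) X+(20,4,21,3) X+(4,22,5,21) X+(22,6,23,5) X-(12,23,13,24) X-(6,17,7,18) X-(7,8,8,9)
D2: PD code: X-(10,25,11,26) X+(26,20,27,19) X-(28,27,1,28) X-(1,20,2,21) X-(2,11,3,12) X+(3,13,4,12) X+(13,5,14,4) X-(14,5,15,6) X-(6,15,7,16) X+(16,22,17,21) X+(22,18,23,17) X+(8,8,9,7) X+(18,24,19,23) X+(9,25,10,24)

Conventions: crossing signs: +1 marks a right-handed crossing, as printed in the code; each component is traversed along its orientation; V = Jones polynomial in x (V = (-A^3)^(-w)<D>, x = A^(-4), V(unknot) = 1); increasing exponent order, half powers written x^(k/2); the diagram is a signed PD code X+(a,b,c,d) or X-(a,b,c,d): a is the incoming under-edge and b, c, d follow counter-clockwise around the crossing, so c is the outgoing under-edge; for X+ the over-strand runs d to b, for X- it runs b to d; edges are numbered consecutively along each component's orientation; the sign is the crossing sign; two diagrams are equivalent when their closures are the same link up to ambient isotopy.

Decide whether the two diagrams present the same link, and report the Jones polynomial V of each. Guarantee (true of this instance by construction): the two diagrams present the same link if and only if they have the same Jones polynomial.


same link: yes
V(D1) = x + x^3 - x^4  [12 crossings, <D> = -A^-16 + A^-12 + A^-4, w = 0]
D2 (bracket -A^-10 + A^-6 + A^2; 14 crossings at w = +2): V = x + x^3 - x^4
note: from 12 to 14 crossings by R-moves: one link, two diagrams


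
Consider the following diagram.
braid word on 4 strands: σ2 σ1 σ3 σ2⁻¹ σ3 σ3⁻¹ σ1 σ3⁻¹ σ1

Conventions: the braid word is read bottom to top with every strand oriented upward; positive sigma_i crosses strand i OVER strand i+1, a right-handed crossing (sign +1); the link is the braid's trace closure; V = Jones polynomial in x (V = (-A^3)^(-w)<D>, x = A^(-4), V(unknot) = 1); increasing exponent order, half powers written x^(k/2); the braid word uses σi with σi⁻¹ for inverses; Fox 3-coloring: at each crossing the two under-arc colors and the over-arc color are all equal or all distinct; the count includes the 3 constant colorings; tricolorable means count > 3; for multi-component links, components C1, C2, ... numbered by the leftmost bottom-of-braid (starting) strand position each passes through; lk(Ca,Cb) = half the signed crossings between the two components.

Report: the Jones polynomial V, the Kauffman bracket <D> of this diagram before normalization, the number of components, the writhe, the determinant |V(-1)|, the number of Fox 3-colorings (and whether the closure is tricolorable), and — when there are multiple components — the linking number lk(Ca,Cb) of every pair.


V = x + x^3 - x^4
<D> = A^-7 - A^-3 - A^5 (w = +3)
1 component over 9 crossings, w = +3
9 Fox colorings among 3^9, |V(-1)| = 3: tricolorable
why: w = +3 shifts under R1 moves; the (-A^3)^(-3) factor cancels that in V


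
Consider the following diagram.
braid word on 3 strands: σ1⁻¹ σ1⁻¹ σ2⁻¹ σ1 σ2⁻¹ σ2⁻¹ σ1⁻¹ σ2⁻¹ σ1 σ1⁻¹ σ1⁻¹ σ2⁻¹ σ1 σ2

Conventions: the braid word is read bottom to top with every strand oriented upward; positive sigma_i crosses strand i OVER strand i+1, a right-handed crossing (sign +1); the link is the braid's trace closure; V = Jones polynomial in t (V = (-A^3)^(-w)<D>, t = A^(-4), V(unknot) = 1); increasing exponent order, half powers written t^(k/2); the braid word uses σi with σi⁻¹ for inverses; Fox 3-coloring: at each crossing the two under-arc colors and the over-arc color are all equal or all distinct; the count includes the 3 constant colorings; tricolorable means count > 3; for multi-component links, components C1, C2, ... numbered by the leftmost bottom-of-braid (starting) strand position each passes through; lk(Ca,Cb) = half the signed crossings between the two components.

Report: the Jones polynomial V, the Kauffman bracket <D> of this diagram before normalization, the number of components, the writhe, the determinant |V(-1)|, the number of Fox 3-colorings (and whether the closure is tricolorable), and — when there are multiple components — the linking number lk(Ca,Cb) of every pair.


V(t) = -t^-9 + 2t^-8 - 3t^-7 + 3t^-6 - 3t^-5 + 3t^-4 - t^-3 + t^-2
bracket: A^-10 - A^-6 + 3A^-2 - 3A^2 + 3A^6 - 3A^10 + 2A^14 - A^18, w = -6
1 component, writhe -6, over 14 crossings
det 17, colorings 3 of 3^14 — not tricolorable
observation: the word shrinks to σ1⁻¹ σ1⁻¹ σ2⁻¹ σ1 σ2⁻¹ σ2⁻¹ σ1⁻¹ σ2⁻¹ σ1⁻¹ σ2⁻¹ σ1 σ2 after cancelling


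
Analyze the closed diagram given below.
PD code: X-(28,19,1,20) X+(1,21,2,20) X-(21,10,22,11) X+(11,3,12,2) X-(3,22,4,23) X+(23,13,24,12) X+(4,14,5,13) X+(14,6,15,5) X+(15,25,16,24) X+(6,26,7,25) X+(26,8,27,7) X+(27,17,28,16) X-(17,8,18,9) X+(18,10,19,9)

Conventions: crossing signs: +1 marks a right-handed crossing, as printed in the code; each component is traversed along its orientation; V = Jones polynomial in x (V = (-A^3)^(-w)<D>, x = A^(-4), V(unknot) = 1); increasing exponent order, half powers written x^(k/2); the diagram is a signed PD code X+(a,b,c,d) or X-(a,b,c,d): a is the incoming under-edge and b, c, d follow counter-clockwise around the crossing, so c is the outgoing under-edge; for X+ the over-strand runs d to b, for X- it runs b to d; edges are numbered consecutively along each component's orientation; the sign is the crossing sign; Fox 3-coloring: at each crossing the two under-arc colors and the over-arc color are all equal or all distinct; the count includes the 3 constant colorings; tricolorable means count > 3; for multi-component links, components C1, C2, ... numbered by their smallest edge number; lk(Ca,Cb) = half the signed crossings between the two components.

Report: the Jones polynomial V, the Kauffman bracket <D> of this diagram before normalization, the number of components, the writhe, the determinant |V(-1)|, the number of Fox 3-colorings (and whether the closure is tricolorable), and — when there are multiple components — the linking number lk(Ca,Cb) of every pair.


V(x) = x^2 + 2x^4 - 2x^5 + x^6 - 2x^7 + x^8
bracket: A^-14 - 2A^-10 + A^-6 - 2A^-2 + 2A^2 + A^10, w = +6
1 component, writhe +6, over 14 crossings
det 9, colorings 27 of 3^14 — tricolorable
observation: |V(-1)| = 9: so tricolorable, since 3 divides 9


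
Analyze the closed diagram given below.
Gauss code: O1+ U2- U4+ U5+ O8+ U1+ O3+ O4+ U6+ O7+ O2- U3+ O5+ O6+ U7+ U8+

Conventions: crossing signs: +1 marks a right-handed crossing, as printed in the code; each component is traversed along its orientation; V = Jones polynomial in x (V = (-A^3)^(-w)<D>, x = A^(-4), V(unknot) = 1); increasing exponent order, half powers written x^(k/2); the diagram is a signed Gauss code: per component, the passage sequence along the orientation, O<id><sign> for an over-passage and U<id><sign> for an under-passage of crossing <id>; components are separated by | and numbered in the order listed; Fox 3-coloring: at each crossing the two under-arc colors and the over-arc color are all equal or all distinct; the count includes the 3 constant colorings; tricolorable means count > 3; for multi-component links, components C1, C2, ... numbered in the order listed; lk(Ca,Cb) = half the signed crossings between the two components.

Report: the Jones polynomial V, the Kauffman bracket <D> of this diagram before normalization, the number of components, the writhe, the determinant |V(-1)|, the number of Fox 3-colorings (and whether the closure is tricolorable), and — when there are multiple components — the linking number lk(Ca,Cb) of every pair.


Jones polynomial: V(x) = x^2 + 2x^4 - 2x^5 + x^6 - 2x^7 + x^8
<D> = A^-14 - 2A^-10 + A^-6 - 2A^-2 + 2A^2 + A^10; writhe +6
components 1, writhe +6 (8 crossings)
3-colorings: 27 of 3^8, det 9 — tricolorable
note: w = +6 (over 8 crossings) is diagram-only; (-A^3)^(-6) removes it from V


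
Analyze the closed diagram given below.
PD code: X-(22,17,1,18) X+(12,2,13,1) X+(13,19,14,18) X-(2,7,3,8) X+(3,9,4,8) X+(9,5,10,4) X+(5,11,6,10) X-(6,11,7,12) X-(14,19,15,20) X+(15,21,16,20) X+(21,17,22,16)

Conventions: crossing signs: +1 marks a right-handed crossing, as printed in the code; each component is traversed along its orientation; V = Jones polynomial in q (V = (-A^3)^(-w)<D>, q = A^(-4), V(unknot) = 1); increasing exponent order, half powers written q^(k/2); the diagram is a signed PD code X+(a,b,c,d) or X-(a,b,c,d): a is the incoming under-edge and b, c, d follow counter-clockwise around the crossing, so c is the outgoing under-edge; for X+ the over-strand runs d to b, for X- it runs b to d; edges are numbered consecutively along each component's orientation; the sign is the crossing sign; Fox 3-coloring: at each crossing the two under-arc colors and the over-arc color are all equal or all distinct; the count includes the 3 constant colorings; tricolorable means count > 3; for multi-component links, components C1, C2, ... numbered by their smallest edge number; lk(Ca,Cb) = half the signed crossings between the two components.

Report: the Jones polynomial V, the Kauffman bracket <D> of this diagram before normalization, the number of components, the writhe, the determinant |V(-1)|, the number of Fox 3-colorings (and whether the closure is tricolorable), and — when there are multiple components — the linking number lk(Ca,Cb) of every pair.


Jones polynomial: V(q) = 1
<D> = -A^9; writhe +3
components 1, writhe +3 (11 crossings)
3-colorings: 3 of 3^11, det 1 — not tricolorable
note: w = +3 (over 11 crossings) is diagram-only; (-A^3)^(-3) removes it from V


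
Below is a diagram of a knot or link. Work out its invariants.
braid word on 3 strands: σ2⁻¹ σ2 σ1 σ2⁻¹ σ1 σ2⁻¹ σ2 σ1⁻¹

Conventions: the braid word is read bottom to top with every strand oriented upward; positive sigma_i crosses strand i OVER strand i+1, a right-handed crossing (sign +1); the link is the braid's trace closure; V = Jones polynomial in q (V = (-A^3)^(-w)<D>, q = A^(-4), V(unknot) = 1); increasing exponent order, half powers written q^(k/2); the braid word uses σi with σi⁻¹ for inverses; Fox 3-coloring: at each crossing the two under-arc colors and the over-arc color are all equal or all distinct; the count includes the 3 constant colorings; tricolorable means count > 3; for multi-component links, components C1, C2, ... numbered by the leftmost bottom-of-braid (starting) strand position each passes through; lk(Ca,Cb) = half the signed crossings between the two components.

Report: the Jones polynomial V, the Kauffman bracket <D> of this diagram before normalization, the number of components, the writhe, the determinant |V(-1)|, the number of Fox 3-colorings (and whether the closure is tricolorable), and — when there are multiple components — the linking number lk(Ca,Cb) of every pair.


V = 1
<D> = 1 (w = 0)
1 component over 8 crossings, w = 0
3 Fox colorings among 3^8, |V(-1)| = 1: not tricolorable
why: the word shrinks to σ1 σ2⁻¹ after cancelling


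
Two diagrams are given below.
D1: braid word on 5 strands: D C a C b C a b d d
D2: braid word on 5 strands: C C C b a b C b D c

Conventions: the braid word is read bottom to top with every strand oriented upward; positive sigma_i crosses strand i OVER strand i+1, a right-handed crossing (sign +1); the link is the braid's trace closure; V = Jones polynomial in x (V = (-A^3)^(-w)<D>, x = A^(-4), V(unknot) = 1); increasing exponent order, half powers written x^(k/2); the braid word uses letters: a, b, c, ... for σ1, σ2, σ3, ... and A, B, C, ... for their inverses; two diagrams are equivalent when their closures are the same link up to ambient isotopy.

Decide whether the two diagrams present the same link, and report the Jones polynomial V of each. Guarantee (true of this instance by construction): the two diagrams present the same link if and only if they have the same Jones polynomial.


same link: yes
V(D1) = -x^-3 + 2x^-2 - 2x^-1 + 3 - 2x + 2x^2 - x^3  [10 crossings, <D> = -A^-6 + 2A^-2 - 2A^2 + 3A^6 - 2A^10 + 2A^14 - A^18, w = +2]
V(D2) = -x^-3 + 2x^-2 - 2x^-1 + 3 - 2x + 2x^2 - x^3  (w 0, c 10, <D> = -A^-12 + 2A^-8 - 2A^-4 + 3 - 2A^4 + 2A^8 - A^12)
note: one V(x) for all 2 diagrams — one class (guaranteed)


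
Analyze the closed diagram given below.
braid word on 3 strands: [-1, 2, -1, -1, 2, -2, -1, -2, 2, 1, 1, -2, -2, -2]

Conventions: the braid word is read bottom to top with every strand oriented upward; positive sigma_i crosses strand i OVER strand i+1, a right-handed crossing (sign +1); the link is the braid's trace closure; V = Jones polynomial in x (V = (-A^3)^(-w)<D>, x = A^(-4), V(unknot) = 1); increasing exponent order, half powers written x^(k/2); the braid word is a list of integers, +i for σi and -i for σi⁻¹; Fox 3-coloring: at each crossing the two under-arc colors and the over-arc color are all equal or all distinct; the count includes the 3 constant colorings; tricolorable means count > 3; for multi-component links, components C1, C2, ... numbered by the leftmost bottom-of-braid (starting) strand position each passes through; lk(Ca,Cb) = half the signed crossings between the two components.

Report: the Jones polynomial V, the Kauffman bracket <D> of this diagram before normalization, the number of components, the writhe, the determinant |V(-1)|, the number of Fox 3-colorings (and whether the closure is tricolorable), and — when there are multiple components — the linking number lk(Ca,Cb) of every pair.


Jones polynomial: V(x) = -x^-6 + x^-5 - x^-4 + 2x^-3 - x^-2 + x^-1
<D> = A^-8 - A^-4 + 2 - A^4 + A^8 - A^12; writhe -4
components 1, writhe -4 (14 crossings)
3-colorings: 3 of 3^14, det 7 — not tricolorable
note: w = -4 shifts under R1 moves; the (-A^3)^(4) factor cancels that in V


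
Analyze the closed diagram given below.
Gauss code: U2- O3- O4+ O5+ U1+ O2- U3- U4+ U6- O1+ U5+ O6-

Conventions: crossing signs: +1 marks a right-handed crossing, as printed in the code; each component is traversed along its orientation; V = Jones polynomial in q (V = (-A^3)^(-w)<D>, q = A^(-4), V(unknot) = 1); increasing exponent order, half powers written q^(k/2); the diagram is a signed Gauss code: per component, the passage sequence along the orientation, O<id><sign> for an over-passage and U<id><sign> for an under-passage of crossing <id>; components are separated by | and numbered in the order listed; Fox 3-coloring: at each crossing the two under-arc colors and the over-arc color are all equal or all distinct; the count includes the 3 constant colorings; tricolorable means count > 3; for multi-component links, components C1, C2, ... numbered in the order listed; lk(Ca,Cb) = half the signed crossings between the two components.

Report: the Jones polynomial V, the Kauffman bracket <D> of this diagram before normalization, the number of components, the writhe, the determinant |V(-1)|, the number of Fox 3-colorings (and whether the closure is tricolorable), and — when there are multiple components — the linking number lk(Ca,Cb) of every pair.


V(q) = q^-2 - q^-1 + 1 - q + q^2
bracket: A^-8 - A^-4 + 1 - A^4 + A^8, w = 0
1 component, writhe 0, over 6 crossings
det 5, colorings 3 of 3^6 — not tricolorable
observation: det 5 = |V(-1)|; not divisible by 3, so not tricolorable


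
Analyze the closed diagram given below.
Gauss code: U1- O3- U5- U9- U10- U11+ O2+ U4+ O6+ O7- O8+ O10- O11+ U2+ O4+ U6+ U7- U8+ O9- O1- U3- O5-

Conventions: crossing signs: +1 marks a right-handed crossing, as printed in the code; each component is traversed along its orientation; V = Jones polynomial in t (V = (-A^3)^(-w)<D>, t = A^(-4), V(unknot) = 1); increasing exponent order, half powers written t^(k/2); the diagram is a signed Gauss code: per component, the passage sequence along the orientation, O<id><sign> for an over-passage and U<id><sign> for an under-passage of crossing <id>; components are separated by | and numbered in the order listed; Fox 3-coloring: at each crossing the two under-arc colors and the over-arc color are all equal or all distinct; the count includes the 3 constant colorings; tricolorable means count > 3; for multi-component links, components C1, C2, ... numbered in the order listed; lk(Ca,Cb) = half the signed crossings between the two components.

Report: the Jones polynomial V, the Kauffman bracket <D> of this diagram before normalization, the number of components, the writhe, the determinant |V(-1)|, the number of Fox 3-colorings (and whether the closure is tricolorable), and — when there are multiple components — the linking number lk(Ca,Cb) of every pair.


Jones polynomial: V(t) = -t^-3 + t^-2 - t^-1 + 3 - t + t^2 - t^3
<D> = A^-15 - A^-11 + A^-7 - 3A^-3 + A - A^5 + A^9; writhe -1
components 1, writhe -1 (11 crossings)
3-colorings: 27 of 3^11, det 9 — tricolorable
note: V spans 6 powers of t: at least 6 crossings in any diagram


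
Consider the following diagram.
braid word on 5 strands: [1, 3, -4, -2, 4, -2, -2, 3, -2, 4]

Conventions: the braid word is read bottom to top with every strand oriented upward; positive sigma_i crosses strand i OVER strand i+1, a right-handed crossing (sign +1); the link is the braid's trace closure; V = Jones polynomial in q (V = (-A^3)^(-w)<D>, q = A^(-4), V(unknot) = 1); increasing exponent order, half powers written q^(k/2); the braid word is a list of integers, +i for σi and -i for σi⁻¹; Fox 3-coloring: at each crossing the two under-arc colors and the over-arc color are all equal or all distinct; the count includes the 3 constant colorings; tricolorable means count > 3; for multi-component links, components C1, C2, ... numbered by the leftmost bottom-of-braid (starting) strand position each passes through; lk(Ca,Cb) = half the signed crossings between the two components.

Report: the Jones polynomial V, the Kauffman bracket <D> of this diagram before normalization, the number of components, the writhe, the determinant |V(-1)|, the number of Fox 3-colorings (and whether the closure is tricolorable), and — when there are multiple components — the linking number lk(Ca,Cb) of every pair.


V(q) = q^-5 - 2q^-4 + 2q^-3 - 2q^-2 + 2q^-1 - 1 + q
bracket: A^-4 - 1 + 2A^4 - 2A^8 + 2A^12 - 2A^16 + A^20, w = 0
1 component, writhe 0, over 10 crossings
det 11, colorings 3 of 3^10 — not tricolorable
observation: w = 0 (over 10 crossings) is diagram-only; (-A^3)^(0) removes it from V


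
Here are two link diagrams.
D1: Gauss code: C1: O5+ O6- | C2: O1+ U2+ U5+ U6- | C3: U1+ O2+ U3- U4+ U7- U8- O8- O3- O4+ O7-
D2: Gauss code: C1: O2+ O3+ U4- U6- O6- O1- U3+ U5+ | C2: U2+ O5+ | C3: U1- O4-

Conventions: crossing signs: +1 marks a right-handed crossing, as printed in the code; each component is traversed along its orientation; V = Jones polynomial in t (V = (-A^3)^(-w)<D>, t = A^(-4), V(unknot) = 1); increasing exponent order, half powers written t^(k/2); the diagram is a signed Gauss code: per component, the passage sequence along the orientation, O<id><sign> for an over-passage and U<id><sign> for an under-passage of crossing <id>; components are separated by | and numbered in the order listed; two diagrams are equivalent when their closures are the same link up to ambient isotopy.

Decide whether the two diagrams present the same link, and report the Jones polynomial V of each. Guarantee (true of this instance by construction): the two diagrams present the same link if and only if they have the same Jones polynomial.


equivalent: no
D1 (bracket A^-12 + A^-8 + A^-4 + 1; 8 crossings at w = 0): V = 1 + t + t^2 + t^3
V(D2) = t^-2 + 2 + t^2  (w 0, c 6, <D> = A^-8 + 2 + A^8)
key observation: 2 values of V(t) split the 2 diagrams


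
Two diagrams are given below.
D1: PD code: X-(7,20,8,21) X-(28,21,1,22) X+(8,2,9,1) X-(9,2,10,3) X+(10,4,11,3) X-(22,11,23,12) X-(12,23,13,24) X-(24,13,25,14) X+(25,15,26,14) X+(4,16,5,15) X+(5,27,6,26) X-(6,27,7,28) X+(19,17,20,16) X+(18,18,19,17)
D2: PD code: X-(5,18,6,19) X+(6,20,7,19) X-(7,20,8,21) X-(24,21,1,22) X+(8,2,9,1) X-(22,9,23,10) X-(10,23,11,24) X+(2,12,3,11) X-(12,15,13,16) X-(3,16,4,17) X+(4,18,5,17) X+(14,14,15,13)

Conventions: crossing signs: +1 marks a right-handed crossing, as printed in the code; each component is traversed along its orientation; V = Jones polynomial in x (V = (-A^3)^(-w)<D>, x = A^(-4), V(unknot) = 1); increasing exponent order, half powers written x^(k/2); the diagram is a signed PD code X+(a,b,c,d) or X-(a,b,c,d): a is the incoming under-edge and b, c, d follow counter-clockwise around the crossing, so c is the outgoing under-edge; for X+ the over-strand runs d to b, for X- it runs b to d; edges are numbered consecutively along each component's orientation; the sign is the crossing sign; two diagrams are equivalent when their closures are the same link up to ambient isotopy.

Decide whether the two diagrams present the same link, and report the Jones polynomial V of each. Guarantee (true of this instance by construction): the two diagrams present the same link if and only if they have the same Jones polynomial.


same link: yes
V(D1) = -x^-4 + x^-3 + x^-1  [14 crossings, <D> = A^4 + A^12 - A^16, w = 0]
D2 (bracket A^-2 + A^6 - A^10; 12 crossings at w = -2): V = -x^-4 + x^-3 + x^-1
note: one V(x) for all 2 diagrams — one class (guaranteed)


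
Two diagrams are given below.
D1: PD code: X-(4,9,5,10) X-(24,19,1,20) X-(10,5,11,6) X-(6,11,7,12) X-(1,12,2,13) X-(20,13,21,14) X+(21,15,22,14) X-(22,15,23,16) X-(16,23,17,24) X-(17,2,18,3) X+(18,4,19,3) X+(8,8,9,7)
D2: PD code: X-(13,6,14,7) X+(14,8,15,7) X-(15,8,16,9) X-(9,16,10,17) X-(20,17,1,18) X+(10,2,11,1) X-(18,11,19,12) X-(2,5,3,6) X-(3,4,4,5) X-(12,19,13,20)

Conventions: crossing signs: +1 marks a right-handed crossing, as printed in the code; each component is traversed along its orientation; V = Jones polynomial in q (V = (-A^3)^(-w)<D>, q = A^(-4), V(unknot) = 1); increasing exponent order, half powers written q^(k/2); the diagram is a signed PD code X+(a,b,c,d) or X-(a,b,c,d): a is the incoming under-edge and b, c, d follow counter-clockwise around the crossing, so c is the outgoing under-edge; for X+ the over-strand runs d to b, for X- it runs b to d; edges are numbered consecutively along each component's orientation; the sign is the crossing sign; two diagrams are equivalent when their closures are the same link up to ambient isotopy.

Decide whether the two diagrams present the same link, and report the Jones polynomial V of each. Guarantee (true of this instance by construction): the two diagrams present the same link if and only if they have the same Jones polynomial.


equivalent: no
V(D1) = q^-8 - 2q^-7 + q^-6 - 2q^-5 + 2q^-4 + q^-2  (w -6, c 12, <D> = A^-10 + 2A^-2 - 2A^2 + A^6 - 2A^10 + A^14)
V(D2) = -q^-6 + q^-5 - q^-4 + 2q^-3 - q^-2 + q^-1  [10 crossings, <D> = A^-14 - A^-10 + 2A^-6 - A^-2 + A^2 - A^6, w = -6]
key observation: 2 values of V(q) split the 2 diagrams


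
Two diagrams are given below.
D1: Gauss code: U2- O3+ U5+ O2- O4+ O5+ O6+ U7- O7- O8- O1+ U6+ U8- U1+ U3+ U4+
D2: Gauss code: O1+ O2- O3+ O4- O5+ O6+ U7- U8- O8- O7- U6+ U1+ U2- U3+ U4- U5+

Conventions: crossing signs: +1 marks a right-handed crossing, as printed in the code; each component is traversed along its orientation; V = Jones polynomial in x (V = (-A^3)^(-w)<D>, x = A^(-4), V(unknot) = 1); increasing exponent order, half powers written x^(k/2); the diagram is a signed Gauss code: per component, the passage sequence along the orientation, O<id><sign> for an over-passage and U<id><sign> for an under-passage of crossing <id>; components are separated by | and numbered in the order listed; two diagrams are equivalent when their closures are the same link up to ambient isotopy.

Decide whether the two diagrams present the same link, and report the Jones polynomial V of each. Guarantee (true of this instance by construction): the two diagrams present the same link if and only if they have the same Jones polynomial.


equivalent: yes
D1 (bracket A^6; 8 crossings at w = +2): V = 1
V(D2) = 1  (w 0, c 8, <D> = 1)
key observation: from 8 to 8 crossings by R-moves: one link, two diagrams


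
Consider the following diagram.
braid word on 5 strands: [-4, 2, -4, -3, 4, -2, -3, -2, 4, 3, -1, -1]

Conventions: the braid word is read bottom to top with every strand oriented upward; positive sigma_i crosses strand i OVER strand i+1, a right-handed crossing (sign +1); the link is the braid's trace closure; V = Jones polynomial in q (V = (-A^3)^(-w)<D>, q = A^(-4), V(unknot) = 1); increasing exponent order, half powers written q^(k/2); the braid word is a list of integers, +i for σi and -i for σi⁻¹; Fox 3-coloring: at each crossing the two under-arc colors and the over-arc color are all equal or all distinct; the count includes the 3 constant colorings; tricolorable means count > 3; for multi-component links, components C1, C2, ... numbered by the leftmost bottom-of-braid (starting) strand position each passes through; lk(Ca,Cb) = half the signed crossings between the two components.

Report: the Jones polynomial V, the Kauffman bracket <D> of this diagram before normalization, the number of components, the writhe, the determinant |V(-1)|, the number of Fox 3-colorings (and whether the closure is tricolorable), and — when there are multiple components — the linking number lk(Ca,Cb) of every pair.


V = q^-7 + 2q^-5 - q^-4 + 2q^-3 - q^-2 + q^-1
<D> = A^-8 - A^-4 + 2 - A^4 + 2A^8 + A^16 (w = -4)
3 components over 12 crossings, w = -4
lk(C1,C2): -1
lk(C1,C3) = 0
linking number lk(C2,C3) = -2
3 Fox colorings among 3^12, |V(-1)| = 8: not tricolorable
why: span 6 respects span(V) <= c + mu - 1 = 14 for this 3-component diagram


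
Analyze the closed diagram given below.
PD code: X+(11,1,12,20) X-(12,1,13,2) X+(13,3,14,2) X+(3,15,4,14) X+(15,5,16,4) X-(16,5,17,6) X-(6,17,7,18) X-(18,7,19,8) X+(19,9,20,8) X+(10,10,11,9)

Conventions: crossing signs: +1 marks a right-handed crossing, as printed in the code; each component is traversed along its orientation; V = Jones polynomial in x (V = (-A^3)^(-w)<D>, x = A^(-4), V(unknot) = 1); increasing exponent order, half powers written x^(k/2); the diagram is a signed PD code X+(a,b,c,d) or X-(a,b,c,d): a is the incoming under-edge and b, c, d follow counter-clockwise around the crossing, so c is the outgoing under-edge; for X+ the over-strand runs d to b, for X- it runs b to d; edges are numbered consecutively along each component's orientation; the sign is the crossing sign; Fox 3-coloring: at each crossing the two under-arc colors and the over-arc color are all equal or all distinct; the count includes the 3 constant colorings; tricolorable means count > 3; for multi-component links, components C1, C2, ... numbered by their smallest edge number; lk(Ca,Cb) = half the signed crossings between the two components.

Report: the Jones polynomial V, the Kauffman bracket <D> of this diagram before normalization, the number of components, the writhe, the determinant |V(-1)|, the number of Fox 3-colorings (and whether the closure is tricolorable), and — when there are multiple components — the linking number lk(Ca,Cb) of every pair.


Jones polynomial: V(x) = 1
<D> = A^6; writhe +2
components 1, writhe +2 (10 crossings)
3-colorings: 3 of 3^10, det 1 — not tricolorable
note: |V(-1)| = 1: so not tricolorable, since 3 does not divide 1


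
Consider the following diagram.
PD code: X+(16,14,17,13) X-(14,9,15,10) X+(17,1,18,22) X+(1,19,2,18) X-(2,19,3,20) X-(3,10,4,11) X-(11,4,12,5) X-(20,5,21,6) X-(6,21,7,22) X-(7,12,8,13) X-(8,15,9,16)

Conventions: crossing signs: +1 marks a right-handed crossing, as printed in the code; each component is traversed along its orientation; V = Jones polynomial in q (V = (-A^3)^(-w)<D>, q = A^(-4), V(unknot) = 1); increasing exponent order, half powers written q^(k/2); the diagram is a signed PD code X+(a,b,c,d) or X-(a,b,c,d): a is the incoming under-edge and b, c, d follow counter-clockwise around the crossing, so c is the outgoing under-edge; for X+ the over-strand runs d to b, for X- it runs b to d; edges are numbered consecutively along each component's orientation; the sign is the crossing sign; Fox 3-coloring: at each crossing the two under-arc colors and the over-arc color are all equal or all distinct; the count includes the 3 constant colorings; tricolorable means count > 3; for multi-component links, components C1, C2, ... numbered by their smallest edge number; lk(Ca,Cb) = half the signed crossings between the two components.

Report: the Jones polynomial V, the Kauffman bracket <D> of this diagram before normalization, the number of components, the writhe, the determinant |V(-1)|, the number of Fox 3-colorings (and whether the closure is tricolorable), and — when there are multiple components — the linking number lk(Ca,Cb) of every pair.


V = -q^-8 + q^-7 - q^-6 + 2q^-5 - 2q^-4 + 2q^-3 - q^-2 + q^-1
<D> = -A^-11 + A^-7 - 2A^-3 + 2A - 2A^5 + A^9 - A^13 + A^17 (w = -5)
1 component over 11 crossings, w = -5
3 Fox colorings among 3^11, |V(-1)| = 11: not tricolorable
why: |V(-1)| = 11: so not tricolorable, since 3 does not divide 11


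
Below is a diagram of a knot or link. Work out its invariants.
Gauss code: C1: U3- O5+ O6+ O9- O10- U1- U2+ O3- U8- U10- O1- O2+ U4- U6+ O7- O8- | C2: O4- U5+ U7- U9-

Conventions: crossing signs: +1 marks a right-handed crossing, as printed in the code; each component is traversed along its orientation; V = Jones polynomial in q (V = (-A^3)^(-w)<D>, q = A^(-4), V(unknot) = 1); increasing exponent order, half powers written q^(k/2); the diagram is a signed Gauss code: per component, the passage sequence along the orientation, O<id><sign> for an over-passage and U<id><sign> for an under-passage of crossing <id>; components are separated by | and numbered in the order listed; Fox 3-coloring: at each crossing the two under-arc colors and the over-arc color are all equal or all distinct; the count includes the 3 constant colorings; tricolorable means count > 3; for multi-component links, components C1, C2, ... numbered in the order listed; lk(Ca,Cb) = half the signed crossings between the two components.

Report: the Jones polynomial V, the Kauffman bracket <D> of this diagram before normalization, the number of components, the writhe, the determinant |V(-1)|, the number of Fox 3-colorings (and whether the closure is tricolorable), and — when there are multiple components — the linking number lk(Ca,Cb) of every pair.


V(q) = -q^(-5/2) - q^(-1/2)
bracket: -A^-10 - A^-2, w = -4
2 components, writhe -4, over 10 crossings
lk(C1,C2) = -1
det 2, colorings 3 of 3^10 — not tricolorable
observation: |V(-1)| = 2: so not tricolorable, since 3 does not divide 2


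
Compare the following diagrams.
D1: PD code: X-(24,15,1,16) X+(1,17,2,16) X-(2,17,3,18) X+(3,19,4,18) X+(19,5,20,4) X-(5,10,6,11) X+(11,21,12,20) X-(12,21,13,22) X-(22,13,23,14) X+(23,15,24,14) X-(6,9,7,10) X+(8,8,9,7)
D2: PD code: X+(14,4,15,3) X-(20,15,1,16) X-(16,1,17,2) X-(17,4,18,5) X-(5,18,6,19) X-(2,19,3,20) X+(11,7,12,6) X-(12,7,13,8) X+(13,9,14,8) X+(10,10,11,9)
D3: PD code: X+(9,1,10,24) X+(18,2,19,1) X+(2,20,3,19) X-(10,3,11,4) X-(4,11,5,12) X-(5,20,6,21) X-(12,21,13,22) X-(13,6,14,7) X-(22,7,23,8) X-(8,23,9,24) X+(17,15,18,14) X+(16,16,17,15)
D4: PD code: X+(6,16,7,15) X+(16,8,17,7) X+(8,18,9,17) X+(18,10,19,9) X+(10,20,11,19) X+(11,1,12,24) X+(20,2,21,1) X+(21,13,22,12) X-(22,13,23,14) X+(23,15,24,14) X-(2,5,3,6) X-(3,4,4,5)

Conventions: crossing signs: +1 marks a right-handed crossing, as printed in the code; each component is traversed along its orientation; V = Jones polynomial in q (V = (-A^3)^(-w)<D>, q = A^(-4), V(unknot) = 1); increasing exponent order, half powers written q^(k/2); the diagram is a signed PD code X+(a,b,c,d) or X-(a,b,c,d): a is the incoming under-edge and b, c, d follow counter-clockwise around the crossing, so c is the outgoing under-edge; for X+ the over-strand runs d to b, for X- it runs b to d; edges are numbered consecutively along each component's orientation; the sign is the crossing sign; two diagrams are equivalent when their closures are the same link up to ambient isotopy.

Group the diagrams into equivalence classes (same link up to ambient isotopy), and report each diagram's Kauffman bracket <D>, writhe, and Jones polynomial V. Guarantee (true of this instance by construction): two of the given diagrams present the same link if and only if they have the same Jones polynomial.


equivalence classes: {D1} | {D2, D3} | {D4}
D1 (bracket 1; 12 crossings at w = 0): V = 1
D2 (bracket A^-2 - A^2 + 2A^6 - A^10 + A^14 - A^18; 10 crossings at w = -2): V = -q^-6 + q^-5 - q^-4 + 2q^-3 - q^-2 + q^-1
V(D3) = -q^-6 + q^-5 - q^-4 + 2q^-3 - q^-2 + q^-1  [12 crossings, <D> = A^-2 - A^2 + 2A^6 - A^10 + A^14 - A^18, w = -2]
D4 (bracket -A^-22 + A^-18 - A^-14 + A^-10 - A^-6 + A^-2 + A^6; 12 crossings at w = +6): V = q^3 + q^5 - q^6 + q^7 - q^8 + q^9 - q^10
observation: 3 values of V(q) split the 4 diagrams
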